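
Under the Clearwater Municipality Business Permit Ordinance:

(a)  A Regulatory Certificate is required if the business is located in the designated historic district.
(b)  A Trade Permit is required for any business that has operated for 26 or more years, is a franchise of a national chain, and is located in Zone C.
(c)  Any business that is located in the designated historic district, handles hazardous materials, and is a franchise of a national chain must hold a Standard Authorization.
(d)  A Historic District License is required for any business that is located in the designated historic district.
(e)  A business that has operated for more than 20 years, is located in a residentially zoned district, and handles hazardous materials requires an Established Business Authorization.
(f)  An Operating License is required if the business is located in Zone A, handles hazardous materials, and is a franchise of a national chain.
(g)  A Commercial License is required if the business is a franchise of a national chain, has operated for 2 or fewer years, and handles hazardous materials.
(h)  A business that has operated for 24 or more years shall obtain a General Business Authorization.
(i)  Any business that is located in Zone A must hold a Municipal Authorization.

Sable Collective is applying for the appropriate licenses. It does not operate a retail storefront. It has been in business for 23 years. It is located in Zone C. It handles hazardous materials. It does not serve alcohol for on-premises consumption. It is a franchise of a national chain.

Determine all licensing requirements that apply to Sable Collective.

None

(a) is located in Zone C (not: is located in the designated historic district) → Regulatory Certificate not required.
(b) years in business 23 < 26; is a franchise of a national chain; is located in Zone C → Trade Permit not required.
(c) is located in Zone C (not: is located in the designated historic district); handles hazardous materials; is a franchise of a national chain → Standard Authorization not required.
(d) is located in Zone C (not: is located in the designated historic district) → Historic District License not required.
(e) years in business 23 > 20; is located in Zone C (not: is located in a residentially zoned district); handles hazardous materials → Established Business Authorization not required.
(f) is located in Zone C (not: is located in Zone A); handles hazardous materials; is a franchise of a national chain → Operating License not required.
(g) is a franchise of a national chain; years in business 23 > 2; handles hazardous materials → Commercial License not required.
(h) years in business 23 < 24 → General Business Authorization not required.
(i) is located in Zone C (not: is located in Zone A) → Municipal Authorization not required.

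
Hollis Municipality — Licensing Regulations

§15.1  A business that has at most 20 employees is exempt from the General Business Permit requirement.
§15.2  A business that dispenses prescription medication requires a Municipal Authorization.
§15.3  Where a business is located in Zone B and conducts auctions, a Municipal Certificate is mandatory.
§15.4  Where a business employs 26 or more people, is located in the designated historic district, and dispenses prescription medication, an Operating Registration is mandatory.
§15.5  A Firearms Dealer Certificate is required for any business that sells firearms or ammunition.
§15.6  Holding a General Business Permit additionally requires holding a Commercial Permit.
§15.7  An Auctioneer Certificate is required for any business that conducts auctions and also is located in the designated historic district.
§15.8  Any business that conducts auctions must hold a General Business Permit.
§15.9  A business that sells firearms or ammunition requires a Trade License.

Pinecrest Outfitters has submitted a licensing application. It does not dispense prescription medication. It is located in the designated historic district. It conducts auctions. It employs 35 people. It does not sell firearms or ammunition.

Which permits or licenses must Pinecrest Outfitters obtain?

Auctioneer Certificate, Commercial Permit, General Business Permit

§15.1 employees 35 > 20 → General Business Permit exemption does not apply.
§15.2 does not dispense prescription medication → Municipal Authorization not required.
§15.3 is located in the designated historic district (not: is located in Zone B); conducts auctions → Municipal Certificate not required.
§15.4 employees 35 ≥ 26; is located in the designated historic district; does not dispense prescription medication → Operating Registration not required.
§15.5 does not sell firearms or ammunition → Firearms Dealer Certificate not required.
§15.6 General Business Permit is required → Commercial Permit also required.
§15.7 conducts auctions; is located in the designated historic district → Auctioneer Certificate required.
§15.8 conducts auctions → General Business Permit required.
§15.9 does not sell firearms or ammunition → Trade License not required.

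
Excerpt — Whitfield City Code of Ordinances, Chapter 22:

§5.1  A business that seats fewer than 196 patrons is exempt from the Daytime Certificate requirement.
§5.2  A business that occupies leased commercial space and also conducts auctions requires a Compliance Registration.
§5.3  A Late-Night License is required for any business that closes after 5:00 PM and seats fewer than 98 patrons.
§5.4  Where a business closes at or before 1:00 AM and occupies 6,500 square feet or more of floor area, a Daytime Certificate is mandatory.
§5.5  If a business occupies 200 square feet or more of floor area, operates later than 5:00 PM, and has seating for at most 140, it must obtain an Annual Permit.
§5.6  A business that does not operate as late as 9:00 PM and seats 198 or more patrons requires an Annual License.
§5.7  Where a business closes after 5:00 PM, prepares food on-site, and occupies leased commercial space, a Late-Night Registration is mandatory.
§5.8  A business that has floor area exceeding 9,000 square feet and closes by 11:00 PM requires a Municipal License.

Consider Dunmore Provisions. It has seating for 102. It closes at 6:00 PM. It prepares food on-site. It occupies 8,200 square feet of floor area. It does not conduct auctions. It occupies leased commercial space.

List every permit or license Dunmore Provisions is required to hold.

§5.1 seating 102 < 196 → exempt from Daytime Certificate.
§5.2 occupies leased commercial space; does not conduct auctions → Compliance Registration not required.
§5.3 closes 6:00 PM, after 5:00 PM; seating 102 ≥ 98 → Late-Night License not required.
§5.4 closes 6:00 PM, at/before 1:00 AM; floor area 8,200 square feet ≥ 6,500 square feet → Daytime Certificate required.
§5.5 floor area 8,200 square feet ≥ 200 square feet; closes 6:00 PM, after 5:00 PM; seating 102 ≤ 140 → Annual Permit required.
§5.6 closes 6:00 PM, at/before 9:00 PM; seating 102 < 198 → Annual License not required.
§5.7 closes 6:00 PM, after 5:00 PM; prepares food on-site; occupies leased commercial space → Late-Night Registration required.
§5.8 floor area 8,200 square feet ≤ 9,000 square feet; closes 6:00 PM, at/before 11:00 PM → Municipal License not required.

Annual Permit, Late-Night Registration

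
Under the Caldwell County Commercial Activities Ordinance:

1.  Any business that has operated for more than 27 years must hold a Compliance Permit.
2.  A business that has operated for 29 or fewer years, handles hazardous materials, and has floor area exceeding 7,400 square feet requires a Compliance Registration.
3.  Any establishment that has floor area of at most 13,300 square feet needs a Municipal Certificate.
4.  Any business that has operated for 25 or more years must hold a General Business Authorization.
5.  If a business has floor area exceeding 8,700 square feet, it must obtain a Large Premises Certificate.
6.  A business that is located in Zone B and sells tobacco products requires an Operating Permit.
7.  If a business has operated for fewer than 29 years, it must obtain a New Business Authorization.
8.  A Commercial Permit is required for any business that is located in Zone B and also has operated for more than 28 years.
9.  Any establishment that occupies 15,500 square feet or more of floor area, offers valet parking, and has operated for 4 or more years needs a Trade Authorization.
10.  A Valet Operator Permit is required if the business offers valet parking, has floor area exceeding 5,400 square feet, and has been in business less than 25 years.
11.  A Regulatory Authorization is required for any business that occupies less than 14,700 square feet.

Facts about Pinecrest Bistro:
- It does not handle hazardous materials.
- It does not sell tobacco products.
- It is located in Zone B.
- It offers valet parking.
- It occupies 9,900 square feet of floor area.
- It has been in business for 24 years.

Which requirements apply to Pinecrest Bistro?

1. years in business 24 ≤ 27 → Compliance Permit not required.
2. years in business 24 ≤ 29; does not handle hazardous materials; floor area 9,900 square feet > 7,400 square feet → Compliance Registration not required.
3. floor area 9,900 square feet ≤ 13,300 square feet → Municipal Certificate required.
4. years in business 24 < 25 → General Business Authorization not required.
5. floor area 9,900 square feet > 8,700 square feet → Large Premises Certificate required.
6. is located in Zone B; does not sell tobacco products → Operating Permit not required.
7. years in business 24 < 29 → New Business Authorization required.
8. is located in Zone B; years in business 24 ≤ 28 → Commercial Permit not required.
9. floor area 9,900 square feet < 15,500 square feet; offers valet parking; years in business 24 ≥ 4 → Trade Authorization not required.
10. offers valet parking; floor area 9,900 square feet > 5,400 square feet; years in business 24 < 25 → Valet Operator Permit required.
11. floor area 9,900 square feet < 14,700 square feet → Regulatory Authorization required.

Large Premises Certificate, Municipal Certificate, New Business Authorization, Regulatory Authorization, Valet Operator Permit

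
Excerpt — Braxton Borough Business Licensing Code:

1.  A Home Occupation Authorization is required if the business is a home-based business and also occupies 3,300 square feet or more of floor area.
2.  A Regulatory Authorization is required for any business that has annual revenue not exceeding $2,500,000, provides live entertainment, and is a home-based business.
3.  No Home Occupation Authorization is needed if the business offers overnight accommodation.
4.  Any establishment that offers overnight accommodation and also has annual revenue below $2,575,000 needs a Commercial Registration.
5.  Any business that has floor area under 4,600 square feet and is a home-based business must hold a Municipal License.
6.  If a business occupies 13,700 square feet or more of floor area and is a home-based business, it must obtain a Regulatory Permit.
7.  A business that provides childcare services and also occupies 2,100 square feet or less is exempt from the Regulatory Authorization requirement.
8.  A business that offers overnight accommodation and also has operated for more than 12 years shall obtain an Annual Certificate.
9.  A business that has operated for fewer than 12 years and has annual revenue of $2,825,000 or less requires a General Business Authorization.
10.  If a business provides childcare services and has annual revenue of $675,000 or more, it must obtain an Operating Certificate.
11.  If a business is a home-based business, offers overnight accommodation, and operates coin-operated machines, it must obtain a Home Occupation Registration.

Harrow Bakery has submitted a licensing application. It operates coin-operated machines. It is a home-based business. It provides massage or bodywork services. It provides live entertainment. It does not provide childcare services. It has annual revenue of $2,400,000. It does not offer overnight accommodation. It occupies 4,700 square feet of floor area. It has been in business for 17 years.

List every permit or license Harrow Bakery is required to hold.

Home Occupation Authorization, Regulatory Authorization

1. is a home-based business; floor area 4,700 square feet ≥ 3,300 square feet → Home Occupation Authorization required.
2. revenue $2,400,000 ≤ $2,500,000; provides live entertainment; is a home-based business → Regulatory Authorization required.
3. does not offer overnight accommodation → Home Occupation Authorization exemption does not apply.
4. does not offer overnight accommodation; revenue $2,400,000 < $2,575,000 → Commercial Registration not required.
5. floor area 4,700 square feet ≥ 4,600 square feet; is a home-based business → Municipal License not required.
6. floor area 4,700 square feet < 13,700 square feet; is a home-based business → Regulatory Permit not required.
7. does not provide childcare services; floor area 4,700 square feet > 2,100 square feet → Regulatory Authorization exemption does not apply.
8. does not offer overnight accommodation; years in business 17 > 12 → Annual Certificate not required.
9. years in business 17 ≥ 12; revenue $2,400,000 ≤ $2,825,000 → General Business Authorization not required.
10. does not provide childcare services; revenue $2,400,000 ≥ $675,000 → Operating Certificate not required.
11. is a home-based business; does not offer overnight accommodation; operates coin-operated machines → Home Occupation Registration not required.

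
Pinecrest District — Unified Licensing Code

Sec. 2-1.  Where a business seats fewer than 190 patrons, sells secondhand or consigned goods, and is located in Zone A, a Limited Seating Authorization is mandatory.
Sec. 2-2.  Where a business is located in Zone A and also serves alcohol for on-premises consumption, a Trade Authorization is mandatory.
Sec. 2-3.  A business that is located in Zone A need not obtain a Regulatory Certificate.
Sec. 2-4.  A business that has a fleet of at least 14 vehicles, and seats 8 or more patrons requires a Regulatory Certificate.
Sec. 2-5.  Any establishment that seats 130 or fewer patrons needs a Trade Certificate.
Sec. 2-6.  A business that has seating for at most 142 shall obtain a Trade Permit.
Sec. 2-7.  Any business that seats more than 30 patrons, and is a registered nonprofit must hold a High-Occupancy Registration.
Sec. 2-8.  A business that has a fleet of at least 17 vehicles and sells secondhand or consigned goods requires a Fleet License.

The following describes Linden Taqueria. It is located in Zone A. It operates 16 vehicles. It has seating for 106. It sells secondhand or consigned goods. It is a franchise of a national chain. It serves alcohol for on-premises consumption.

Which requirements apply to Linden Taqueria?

Sec. 2-1. seating 106 < 190; sells secondhand or consigned goods; is located in Zone A → Limited Seating Authorization required.
Sec. 2-2. is located in Zone A; serves alcohol for on-premises consumption → Trade Authorization required.
Sec. 2-3. is located in Zone A → exempt from Regulatory Certificate.
Sec. 2-4. vehicles 16 ≥ 14; seating 106 ≥ 8 → Regulatory Certificate required.
Sec. 2-5. seating 106 ≤ 130 → Trade Certificate required.
Sec. 2-6. seating 106 ≤ 142 → Trade Permit required.
Sec. 2-7. seating 106 > 30; is a franchise of a national chain (not: is a registered nonprofit) → High-Occupancy Registration not required.
Sec. 2-8. vehicles 16 < 17; sells secondhand or consigned goods → Fleet License not required.

Limited Seating Authorization, Trade Authorization, Trade Certificate, Trade Permit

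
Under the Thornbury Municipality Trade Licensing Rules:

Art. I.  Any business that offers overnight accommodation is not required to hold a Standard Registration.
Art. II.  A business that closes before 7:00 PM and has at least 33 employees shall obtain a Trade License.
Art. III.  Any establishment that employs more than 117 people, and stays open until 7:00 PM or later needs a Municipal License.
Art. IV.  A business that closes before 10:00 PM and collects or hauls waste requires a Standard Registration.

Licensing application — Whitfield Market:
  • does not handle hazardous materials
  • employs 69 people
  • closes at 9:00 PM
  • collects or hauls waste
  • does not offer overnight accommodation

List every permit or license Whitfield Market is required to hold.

Standard Registration

Art. I. does not offer overnight accommodation → Standard Registration exemption does not apply.
Art. II. closes 9:00 PM, after 7:00 PM; employees 69 ≥ 33 → Trade License not required.
Art. III. employees 69 ≤ 117; closes 9:00 PM, after 7:00 PM → Municipal License not required.
Art. IV. closes 9:00 PM, at/before 10:00 PM; collects or hauls waste → Standard Registration required.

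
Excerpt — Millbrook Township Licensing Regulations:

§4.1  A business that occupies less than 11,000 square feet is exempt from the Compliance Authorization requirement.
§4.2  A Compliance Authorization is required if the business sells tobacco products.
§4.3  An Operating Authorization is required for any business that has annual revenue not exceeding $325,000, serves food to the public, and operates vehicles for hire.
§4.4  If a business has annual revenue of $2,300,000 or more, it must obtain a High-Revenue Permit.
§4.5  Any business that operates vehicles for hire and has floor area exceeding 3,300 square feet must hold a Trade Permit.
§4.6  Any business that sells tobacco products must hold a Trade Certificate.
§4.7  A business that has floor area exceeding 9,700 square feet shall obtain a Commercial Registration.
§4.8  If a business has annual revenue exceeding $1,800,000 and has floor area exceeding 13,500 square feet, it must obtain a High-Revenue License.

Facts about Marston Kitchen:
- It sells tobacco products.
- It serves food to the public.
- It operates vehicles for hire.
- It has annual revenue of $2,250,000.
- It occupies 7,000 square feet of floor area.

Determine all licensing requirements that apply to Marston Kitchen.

§4.1 floor area 7,000 square feet < 11,000 square feet → exempt from Compliance Authorization.
§4.2 sells tobacco products → Compliance Authorization required.
§4.3 revenue $2,250,000 > $325,000; serves food to the public; operates vehicles for hire → Operating Authorization not required.
§4.4 revenue $2,250,000 < $2,300,000 → High-Revenue Permit not required.
§4.5 operates vehicles for hire; floor area 7,000 square feet > 3,300 square feet → Trade Permit required.
§4.6 sells tobacco products → Trade Certificate required.
§4.7 floor area 7,000 square feet ≤ 9,700 square feet → Commercial Registration not required.
§4.8 revenue $2,250,000 > $1,800,000; floor area 7,000 square feet ≤ 13,500 square feet → High-Revenue License not required.

Trade Certificate, Trade Permit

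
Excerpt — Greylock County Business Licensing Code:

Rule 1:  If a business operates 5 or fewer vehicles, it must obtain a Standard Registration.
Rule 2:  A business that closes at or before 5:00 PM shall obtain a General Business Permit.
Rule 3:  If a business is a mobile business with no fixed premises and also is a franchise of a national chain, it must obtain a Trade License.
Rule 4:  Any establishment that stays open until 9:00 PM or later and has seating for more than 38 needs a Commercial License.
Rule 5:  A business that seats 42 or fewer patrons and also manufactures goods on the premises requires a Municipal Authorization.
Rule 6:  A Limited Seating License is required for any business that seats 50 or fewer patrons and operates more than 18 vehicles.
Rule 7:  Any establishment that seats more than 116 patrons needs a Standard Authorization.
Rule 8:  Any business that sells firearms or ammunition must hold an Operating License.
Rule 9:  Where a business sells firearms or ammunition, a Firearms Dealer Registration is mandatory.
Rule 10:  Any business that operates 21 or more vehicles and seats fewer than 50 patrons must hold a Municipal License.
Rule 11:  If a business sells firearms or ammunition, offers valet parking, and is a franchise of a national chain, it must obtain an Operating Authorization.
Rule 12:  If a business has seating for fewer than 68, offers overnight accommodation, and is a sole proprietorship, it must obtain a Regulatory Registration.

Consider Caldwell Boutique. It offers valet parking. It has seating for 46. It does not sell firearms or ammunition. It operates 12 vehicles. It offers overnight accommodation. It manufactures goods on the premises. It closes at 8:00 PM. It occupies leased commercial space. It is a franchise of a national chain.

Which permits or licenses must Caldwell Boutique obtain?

Rule 1: vehicles 12 > 5 → Standard Registration not required.
Rule 2: closes 8:00 PM, after 5:00 PM → General Business Permit not required.
Rule 3: occupies leased commercial space (not: is a mobile business with no fixed premises); is a franchise of a national chain → Trade License not required.
Rule 4: closes 8:00 PM, at/before 9:00 PM; seating 46 > 38 → Commercial License not required.
Rule 5: seating 46 > 42; manufactures goods on the premises → Municipal Authorization not required.
Rule 6: seating 46 ≤ 50; vehicles 12 ≤ 18 → Limited Seating License not required.
Rule 7: seating 46 ≤ 116 → Standard Authorization not required.
Rule 8: does not sell firearms or ammunition → Operating License not required.
Rule 9: does not sell firearms or ammunition → Firearms Dealer Registration not required.
Rule 10: vehicles 12 < 21; seating 46 < 50 → Municipal License not required.
Rule 11: does not sell firearms or ammunition; offers valet parking; is a franchise of a national chain → Operating Authorization not required.
Rule 12: seating 46 < 68; offers overnight accommodation; is a franchise of a national chain (not: is a sole proprietorship) → Regulatory Registration not required.

None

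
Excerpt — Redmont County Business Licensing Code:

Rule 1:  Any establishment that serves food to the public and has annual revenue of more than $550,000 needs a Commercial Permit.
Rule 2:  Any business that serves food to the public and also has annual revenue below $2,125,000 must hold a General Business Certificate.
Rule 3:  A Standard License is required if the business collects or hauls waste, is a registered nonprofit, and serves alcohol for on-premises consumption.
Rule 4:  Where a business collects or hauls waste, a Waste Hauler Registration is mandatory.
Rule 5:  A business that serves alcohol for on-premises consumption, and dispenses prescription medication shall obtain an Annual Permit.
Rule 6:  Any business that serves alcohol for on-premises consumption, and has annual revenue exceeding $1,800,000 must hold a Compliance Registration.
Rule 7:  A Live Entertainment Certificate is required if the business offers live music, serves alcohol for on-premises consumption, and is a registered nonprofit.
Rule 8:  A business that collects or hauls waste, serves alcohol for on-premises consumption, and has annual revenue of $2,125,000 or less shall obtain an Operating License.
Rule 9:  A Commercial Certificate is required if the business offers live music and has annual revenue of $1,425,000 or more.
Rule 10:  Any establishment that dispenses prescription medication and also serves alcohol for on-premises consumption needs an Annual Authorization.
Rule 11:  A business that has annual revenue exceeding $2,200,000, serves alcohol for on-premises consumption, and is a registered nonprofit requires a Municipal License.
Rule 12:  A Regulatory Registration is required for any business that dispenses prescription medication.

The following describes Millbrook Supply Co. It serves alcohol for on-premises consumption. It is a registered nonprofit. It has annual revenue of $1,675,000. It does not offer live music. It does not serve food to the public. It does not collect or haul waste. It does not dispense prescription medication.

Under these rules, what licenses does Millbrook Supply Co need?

None

Rule 1: does not serve food to the public; revenue $1,675,000 > $550,000 → Commercial Permit not required.
Rule 2: does not serve food to the public; revenue $1,675,000 < $2,125,000 → General Business Certificate not required.
Rule 3: does not collect or haul waste; is a registered nonprofit; serves alcohol for on-premises consumption → Standard License not required.
Rule 4: does not collect or haul waste → Waste Hauler Registration not required.
Rule 5: serves alcohol for on-premises consumption; does not dispense prescription medication → Annual Permit not required.
Rule 6: serves alcohol for on-premises consumption; revenue $1,675,000 ≤ $1,800,000 → Compliance Registration not required.
Rule 7: does not offer live music; serves alcohol for on-premises consumption; is a registered nonprofit → Live Entertainment Certificate not required.
Rule 8: does not collect or haul waste; serves alcohol for on-premises consumption; revenue $1,675,000 ≤ $2,125,000 → Operating License not required.
Rule 9: does not offer live music; revenue $1,675,000 ≥ $1,425,000 → Commercial Certificate not required.
Rule 10: does not dispense prescription medication; serves alcohol for on-premises consumption → Annual Authorization not required.
Rule 11: revenue $1,675,000 ≤ $2,200,000; serves alcohol for on-premises consumption; is a registered nonprofit → Municipal License not required.
Rule 12: does not dispense prescription medication → Regulatory Registration not required.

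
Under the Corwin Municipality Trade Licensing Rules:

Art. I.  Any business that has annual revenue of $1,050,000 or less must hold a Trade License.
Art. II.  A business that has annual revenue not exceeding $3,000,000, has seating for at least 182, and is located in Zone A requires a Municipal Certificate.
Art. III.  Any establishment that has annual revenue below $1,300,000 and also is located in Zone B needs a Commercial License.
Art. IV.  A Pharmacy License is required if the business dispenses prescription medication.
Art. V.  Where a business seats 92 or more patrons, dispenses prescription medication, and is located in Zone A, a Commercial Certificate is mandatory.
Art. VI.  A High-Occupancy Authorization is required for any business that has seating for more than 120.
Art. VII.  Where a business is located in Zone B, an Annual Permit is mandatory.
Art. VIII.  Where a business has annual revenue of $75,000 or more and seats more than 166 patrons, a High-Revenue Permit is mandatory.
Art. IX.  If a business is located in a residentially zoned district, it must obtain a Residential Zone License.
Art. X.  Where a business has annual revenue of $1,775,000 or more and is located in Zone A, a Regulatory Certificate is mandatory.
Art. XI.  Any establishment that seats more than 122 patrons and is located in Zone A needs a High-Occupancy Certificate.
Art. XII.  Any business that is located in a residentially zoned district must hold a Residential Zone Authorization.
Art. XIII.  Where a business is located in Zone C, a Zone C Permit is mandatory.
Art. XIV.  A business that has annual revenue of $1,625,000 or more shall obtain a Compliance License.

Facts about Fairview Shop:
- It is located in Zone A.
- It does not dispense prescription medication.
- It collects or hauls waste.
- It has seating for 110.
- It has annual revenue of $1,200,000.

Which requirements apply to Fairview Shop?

Art. I. revenue $1,200,000 > $1,050,000 → Trade License not required.
Art. II. revenue $1,200,000 ≤ $3,000,000; seating 110 < 182; is located in Zone A → Municipal Certificate not required.
Art. III. revenue $1,200,000 < $1,300,000; is located in Zone A (not: is located in Zone B) → Commercial License not required.
Art. IV. does not dispense prescription medication → Pharmacy License not required.
Art. V. seating 110 ≥ 92; does not dispense prescription medication; is located in Zone A → Commercial Certificate not required.
Art. VI. seating 110 ≤ 120 → High-Occupancy Authorization not required.
Art. VII. is located in Zone A (not: is located in Zone B) → Annual Permit not required.
Art. VIII. revenue $1,200,000 ≥ $75,000; seating 110 ≤ 166 → High-Revenue Permit not required.
Art. IX. is located in Zone A (not: is located in a residentially zoned district) → Residential Zone License not required.
Art. X. revenue $1,200,000 < $1,775,000; is located in Zone A → Regulatory Certificate not required.
Art. XI. seating 110 ≤ 122; is located in Zone A → High-Occupancy Certificate not required.
Art. XII. is located in Zone A (not: is located in a residentially zoned district) → Residential Zone Authorization not required.
Art. XIII. is located in Zone A (not: is located in Zone C) → Zone C Permit not required.
Art. XIV. revenue $1,200,000 < $1,625,000 → Compliance License not required.

None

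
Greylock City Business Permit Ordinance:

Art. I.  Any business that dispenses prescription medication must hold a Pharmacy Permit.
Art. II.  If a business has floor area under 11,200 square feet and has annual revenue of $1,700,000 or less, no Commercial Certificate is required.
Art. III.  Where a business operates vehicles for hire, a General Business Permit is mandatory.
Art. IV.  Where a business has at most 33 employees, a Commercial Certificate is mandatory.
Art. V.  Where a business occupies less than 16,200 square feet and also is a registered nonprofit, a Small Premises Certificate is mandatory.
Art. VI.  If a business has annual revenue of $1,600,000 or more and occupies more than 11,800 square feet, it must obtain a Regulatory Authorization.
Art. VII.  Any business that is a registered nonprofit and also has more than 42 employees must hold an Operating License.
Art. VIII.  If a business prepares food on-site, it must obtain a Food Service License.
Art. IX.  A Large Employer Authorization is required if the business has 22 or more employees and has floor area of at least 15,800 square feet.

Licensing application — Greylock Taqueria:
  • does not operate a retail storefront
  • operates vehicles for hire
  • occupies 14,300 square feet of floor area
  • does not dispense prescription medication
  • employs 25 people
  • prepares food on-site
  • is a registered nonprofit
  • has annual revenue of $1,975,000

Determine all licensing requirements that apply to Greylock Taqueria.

Art. I. does not dispense prescription medication → Pharmacy Permit not required.
Art. II. floor area 14,300 square feet ≥ 11,200 square feet; revenue $1,975,000 > $1,700,000 → Commercial Certificate exemption does not apply.
Art. III. operates vehicles for hire → General Business Permit required.
Art. IV. employees 25 ≤ 33 → Commercial Certificate required.
Art. V. floor area 14,300 square feet < 16,200 square feet; is a registered nonprofit → Small Premises Certificate required.
Art. VI. revenue $1,975,000 ≥ $1,600,000; floor area 14,300 square feet > 11,800 square feet → Regulatory Authorization required.
Art. VII. is a registered nonprofit; employees 25 ≤ 42 → Operating License not required.
Art. VIII. prepares food on-site → Food Service License required.
Art. IX. employees 25 ≥ 22; floor area 14,300 square feet < 15,800 square feet → Large Employer Authorization not required.

Commercial Certificate, Food Service License, General Business Permit, Regulatory Authorization, Small Premises Certificate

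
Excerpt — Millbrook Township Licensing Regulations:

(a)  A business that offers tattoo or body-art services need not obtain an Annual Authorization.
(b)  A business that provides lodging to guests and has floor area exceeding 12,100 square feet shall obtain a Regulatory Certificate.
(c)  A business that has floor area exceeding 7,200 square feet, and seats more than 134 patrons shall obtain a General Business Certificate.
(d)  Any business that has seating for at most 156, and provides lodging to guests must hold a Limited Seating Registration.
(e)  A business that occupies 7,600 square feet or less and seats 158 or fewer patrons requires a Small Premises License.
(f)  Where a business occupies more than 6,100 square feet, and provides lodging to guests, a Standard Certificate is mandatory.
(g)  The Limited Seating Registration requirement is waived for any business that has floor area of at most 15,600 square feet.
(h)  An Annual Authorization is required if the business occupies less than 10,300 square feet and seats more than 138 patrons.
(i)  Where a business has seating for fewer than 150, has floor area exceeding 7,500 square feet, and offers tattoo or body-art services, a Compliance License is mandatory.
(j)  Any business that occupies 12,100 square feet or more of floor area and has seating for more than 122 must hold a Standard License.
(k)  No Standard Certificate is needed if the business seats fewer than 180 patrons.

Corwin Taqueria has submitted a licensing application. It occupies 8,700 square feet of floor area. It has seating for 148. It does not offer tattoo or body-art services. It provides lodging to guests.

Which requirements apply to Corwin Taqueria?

(a) does not offer tattoo or body-art services → Annual Authorization exemption does not apply.
(b) provides lodging to guests; floor area 8,700 square feet ≤ 12,100 square feet → Regulatory Certificate not required.
(c) floor area 8,700 square feet > 7,200 square feet; seating 148 > 134 → General Business Certificate required.
(d) seating 148 ≤ 156; provides lodging to guests → Limited Seating Registration required.
(e) floor area 8,700 square feet > 7,600 square feet; seating 148 ≤ 158 → Small Premises License not required.
(f) floor area 8,700 square feet > 6,100 square feet; provides lodging to guests → Standard Certificate required.
(g) floor area 8,700 square feet ≤ 15,600 square feet → exempt from Limited Seating Registration.
(h) floor area 8,700 square feet < 10,300 square feet; seating 148 > 138 → Annual Authorization required.
(i) seating 148 < 150; floor area 8,700 square feet > 7,500 square feet; does not offer tattoo or body-art services → Compliance License not required.
(j) floor area 8,700 square feet < 12,100 square feet; seating 148 > 122 → Standard License not required.
(k) seating 148 < 180 → exempt from Standard Certificate.

Annual Authorization, General Business Certificate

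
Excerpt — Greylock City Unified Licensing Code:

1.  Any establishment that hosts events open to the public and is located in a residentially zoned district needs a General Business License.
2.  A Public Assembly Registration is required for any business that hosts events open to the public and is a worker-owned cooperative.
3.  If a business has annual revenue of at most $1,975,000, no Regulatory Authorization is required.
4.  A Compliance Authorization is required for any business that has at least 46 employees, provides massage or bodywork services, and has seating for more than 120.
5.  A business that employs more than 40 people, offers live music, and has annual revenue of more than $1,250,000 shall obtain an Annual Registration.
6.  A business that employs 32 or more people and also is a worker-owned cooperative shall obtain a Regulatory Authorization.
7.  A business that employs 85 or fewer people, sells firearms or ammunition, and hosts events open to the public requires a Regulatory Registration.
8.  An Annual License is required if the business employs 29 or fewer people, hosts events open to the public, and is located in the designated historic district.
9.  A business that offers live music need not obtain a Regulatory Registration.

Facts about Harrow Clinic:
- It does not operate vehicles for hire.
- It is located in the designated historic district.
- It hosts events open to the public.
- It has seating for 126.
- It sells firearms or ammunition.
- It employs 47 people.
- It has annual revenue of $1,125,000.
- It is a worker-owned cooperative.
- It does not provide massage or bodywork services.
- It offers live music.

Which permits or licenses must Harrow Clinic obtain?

Public Assembly Registration

1. hosts events open to the public; is located in the designated historic district (not: is located in a residentially zoned district) → General Business License not required.
2. hosts events open to the public; is a worker-owned cooperative → Public Assembly Registration required.
3. revenue $1,125,000 ≤ $1,975,000 → exempt from Regulatory Authorization.
4. employees 47 ≥ 46; does not provide massage or bodywork services; seating 126 > 120 → Compliance Authorization not required.
5. employees 47 > 40; offers live music; revenue $1,125,000 ≤ $1,250,000 → Annual Registration not required.
6. employees 47 ≥ 32; is a worker-owned cooperative → Regulatory Authorization required.
7. employees 47 ≤ 85; sells firearms or ammunition; hosts events open to the public → Regulatory Registration required.
8. employees 47 > 29; hosts events open to the public; is located in the designated historic district → Annual License not required.
9. offers live music → exempt from Regulatory Registration.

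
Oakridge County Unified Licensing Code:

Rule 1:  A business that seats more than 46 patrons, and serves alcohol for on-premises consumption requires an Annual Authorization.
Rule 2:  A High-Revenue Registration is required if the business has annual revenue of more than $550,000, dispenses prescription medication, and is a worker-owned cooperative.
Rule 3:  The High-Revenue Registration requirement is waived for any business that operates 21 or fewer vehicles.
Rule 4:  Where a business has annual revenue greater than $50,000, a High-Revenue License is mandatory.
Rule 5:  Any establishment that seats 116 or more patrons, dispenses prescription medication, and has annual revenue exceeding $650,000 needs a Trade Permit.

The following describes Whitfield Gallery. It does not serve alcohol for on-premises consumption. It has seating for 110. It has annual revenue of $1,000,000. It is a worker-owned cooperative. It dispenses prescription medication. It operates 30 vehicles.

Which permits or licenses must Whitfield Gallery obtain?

High-Revenue License, High-Revenue Registration

Rule 1: seating 110 > 46; does not serve alcohol for on-premises consumption → Annual Authorization not required.
Rule 2: revenue $1,000,000 > $550,000; dispenses prescription medication; is a worker-owned cooperative → High-Revenue Registration required.
Rule 3: vehicles 30 > 21 → High-Revenue Registration exemption does not apply.
Rule 4: revenue $1,000,000 > $50,000 → High-Revenue License required.
Rule 5: seating 110 < 116; dispenses prescription medication; revenue $1,000,000 > $650,000 → Trade Permit not required.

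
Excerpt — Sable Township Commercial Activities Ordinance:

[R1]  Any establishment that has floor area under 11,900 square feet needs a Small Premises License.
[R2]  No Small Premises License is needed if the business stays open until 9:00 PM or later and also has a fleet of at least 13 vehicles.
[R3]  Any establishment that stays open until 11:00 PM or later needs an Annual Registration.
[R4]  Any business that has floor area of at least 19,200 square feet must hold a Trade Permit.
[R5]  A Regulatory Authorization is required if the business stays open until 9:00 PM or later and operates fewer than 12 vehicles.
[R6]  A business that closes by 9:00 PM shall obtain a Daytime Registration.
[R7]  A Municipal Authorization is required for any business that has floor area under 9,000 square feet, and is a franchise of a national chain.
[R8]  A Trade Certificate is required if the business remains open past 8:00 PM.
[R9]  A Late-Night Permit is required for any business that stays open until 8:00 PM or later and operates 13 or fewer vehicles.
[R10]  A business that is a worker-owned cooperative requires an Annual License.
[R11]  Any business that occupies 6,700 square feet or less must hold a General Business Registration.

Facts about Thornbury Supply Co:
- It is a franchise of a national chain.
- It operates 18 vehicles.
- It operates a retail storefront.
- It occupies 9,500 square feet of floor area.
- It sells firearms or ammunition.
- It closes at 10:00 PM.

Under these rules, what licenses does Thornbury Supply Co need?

Trade Certificate

[R1] floor area 9,500 square feet < 11,900 square feet → Small Premises License required.
[R2] closes 10:00 PM, after 9:00 PM; vehicles 18 ≥ 13 → exempt from Small Premises License.
[R3] closes 10:00 PM, at/before 11:00 PM → Annual Registration not required.
[R4] floor area 9,500 square feet < 19,200 square feet → Trade Permit not required.
[R5] closes 10:00 PM, after 9:00 PM; vehicles 18 ≥ 12 → Regulatory Authorization not required.
[R6] closes 10:00 PM, after 9:00 PM → Daytime Registration not required.
[R7] floor area 9,500 square feet ≥ 9,000 square feet; is a franchise of a national chain → Municipal Authorization not required.
[R8] closes 10:00 PM, after 8:00 PM → Trade Certificate required.
[R9] closes 10:00 PM, after 8:00 PM; vehicles 18 > 13 → Late-Night Permit not required.
[R10] is a franchise of a national chain (not: is a worker-owned cooperative) → Annual License not required.
[R11] floor area 9,500 square feet > 6,700 square feet → General Business Registration not required.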